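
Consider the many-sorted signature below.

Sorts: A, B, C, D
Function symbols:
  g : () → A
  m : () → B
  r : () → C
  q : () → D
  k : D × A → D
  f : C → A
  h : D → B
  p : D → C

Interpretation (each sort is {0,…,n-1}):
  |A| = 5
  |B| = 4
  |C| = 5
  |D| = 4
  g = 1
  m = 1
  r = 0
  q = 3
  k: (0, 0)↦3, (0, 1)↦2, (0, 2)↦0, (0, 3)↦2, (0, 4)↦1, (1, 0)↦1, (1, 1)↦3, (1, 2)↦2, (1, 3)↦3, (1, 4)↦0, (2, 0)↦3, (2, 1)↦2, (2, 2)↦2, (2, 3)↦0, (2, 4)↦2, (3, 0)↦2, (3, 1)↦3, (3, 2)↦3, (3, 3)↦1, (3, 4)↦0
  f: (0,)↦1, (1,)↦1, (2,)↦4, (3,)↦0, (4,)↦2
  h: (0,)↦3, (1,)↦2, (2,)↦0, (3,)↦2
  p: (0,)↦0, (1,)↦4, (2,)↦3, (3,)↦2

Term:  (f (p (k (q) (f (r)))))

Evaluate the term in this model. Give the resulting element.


  q = 3
  r = 0
  (f (r)) = f(0,) = 1
  (k (q) (f (r))) = k(3, 1) = 3
  (p (k (q) (f (r)))) = p(3,) = 2
  (f (p (k (q) (f (r))))) = f(2,) = 4

value = 4


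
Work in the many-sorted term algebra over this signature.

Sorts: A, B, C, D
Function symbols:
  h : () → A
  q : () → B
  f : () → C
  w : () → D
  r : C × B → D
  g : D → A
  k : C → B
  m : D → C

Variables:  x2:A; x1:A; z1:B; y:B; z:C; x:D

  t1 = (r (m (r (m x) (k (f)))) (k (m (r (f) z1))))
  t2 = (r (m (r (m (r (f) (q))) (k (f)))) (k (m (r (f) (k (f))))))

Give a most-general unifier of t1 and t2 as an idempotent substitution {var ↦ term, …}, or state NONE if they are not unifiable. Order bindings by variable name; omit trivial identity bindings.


{x ↦ (r (f) (q)), z1 ↦ (k (f))}


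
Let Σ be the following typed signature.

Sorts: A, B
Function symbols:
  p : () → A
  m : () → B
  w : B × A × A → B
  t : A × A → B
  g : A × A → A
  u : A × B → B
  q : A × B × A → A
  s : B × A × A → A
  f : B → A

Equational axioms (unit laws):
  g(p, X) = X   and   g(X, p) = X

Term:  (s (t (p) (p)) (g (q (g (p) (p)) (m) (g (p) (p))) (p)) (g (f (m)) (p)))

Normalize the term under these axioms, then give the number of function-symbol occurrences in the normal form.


1. (s (t (p) (p)) (g (q (g (p) (p)) (m) (g (p) (p))) (p)) (g (f (m)) (p)))  →  (s (t (p) (p)) (q (g (p) (p)) (m) (g (p) (p))) (g (f (m)) (p)))
2. (s (t (p) (p)) (q (g (p) (p)) (m) (g (p) (p))) (g (f (m)) (p)))  →  (s (t (p) (p)) (q (p) (m) (g (p) (p))) (g (f (m)) (p)))
3. (s (t (p) (p)) (q (p) (m) (g (p) (p))) (g (f (m)) (p)))  →  (s (t (p) (p)) (q (p) (m) (p)) (g (f (m)) (p)))
4. (s (t (p) (p)) (q (p) (m) (p)) (g (f (m)) (p)))  →  (s (t (p) (p)) (q (p) (m) (p)) (f (m)))
normal form: (s (t (p) (p)) (q (p) (m) (p)) (f (m)))

size = 10


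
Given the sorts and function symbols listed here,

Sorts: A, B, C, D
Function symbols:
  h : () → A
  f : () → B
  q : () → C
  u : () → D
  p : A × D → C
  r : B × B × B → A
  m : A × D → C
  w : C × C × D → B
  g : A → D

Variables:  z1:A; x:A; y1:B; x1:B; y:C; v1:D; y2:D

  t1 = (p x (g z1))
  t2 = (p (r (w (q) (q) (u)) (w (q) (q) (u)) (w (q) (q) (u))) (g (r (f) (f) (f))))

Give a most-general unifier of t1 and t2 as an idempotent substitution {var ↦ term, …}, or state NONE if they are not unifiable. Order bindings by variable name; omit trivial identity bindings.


{x ↦ (r (w (q) (q) (u)) (w (q) (q) (u)) (w (q) (q) (u))), z1 ↦ (r (f) (f) (f))}


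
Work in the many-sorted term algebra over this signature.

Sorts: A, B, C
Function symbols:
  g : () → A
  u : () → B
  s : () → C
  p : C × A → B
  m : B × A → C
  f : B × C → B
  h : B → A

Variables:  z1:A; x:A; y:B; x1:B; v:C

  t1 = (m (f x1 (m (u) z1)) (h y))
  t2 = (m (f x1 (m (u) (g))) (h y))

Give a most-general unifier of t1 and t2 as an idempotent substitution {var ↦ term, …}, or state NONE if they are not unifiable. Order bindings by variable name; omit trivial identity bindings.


{z1 ↦ (g)}


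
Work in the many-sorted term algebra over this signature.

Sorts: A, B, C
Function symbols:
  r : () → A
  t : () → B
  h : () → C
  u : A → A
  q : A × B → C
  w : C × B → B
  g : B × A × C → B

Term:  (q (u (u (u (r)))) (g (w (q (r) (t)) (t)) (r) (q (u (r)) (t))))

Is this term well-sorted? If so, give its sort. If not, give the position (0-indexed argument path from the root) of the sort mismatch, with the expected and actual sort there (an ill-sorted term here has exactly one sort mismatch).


well-sorted; sort = C

        (r) : A
      (u (r)) : A
    (u (u (r))) : A
  (u (u (u (r)))) : A
        (r) : A
        (t) : B
      (q (r) (t)) : C
      (t) : B
    (w (q (r) (t)) (t)) : B
    (r) : A
        (r) : A
      (u (r)) : A
      (t) : B
    (q (u (r)) (t)) : C
  (g (w (q (r) (t)) (t)) (r) (q (u (r)) (t))) : B
(q (u (u (u (r)))) (g (w (q (r) (t)) (t)) (r) (q (u (r)) (t)))) : C


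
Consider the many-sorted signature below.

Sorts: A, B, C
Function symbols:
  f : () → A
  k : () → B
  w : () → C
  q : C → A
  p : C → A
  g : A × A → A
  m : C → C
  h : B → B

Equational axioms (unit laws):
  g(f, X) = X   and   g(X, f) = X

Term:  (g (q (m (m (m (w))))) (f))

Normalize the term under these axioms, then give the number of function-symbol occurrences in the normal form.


size = 5

1. (g (q (m (m (m (w))))) (f))  →  (q (m (m (m (w)))))
normal form: (q (m (m (m (w)))))


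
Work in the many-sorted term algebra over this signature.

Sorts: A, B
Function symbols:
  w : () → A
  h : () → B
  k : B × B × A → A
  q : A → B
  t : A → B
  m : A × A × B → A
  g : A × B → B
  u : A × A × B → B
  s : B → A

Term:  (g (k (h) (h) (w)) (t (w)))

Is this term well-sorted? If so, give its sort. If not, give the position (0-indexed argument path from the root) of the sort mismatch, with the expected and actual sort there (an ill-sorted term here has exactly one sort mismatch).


    (h) : B
    (h) : B
    (w) : A
  (k (h) (h) (w)) : A
    (w) : A
  (t (w)) : B
(g (k (h) (h) (w)) (t (w))) : B

well-sorted; sort = B


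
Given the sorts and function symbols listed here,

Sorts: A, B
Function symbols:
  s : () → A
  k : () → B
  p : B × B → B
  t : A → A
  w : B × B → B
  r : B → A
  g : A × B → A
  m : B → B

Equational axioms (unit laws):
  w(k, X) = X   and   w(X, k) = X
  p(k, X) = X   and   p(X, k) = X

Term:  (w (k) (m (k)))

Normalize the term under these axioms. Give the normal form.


1. (w (k) (m (k)))  →  (m (k))

normal form = (m (k))


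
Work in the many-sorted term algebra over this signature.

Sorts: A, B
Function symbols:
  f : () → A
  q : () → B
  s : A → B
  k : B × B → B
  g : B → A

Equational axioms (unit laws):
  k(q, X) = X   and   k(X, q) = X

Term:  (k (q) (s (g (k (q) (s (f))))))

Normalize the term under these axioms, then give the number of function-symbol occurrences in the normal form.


size = 4

1. (k (q) (s (g (k (q) (s (f))))))  →  (s (g (k (q) (s (f)))))
2. (s (g (k (q) (s (f)))))  →  (s (g (s (f))))
normal form: (s (g (s (f))))


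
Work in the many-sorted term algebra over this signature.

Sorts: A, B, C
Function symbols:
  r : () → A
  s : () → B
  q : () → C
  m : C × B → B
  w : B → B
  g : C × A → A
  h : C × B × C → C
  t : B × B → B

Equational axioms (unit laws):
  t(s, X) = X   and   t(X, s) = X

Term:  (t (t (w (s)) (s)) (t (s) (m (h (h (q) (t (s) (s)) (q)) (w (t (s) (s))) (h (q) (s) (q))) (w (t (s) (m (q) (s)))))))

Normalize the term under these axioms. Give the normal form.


1. (t (t (w (s)) (s)) (t (s) (m (h (h (q) (t (s) (s)) (q)) (w (t (s) (s))) (h (q) (s) (q))) (w (t (s) (m (q) (s)))))))  →  (t (w (s)) (t (s) (m (h (h (q) (t (s) (s)) (q)) (w (t (s) (s))) (h (q) (s) (q))) (w (t (s) (m (q) (s)))))))
2. (t (w (s)) (t (s) (m (h (h (q) (t (s) (s)) (q)) (w (t (s) (s))) (h (q) (s) (q))) (w (t (s) (m (q) (s)))))))  →  (t (w (s)) (m (h (h (q) (t (s) (s)) (q)) (w (t (s) (s))) (h (q) (s) (q))) (w (t (s) (m (q) (s))))))
3. (t (w (s)) (m (h (h (q) (t (s) (s)) (q)) (w (t (s) (s))) (h (q) (s) (q))) (w (t (s) (m (q) (s))))))  →  (t (w (s)) (m (h (h (q) (s) (q)) (w (t (s) (s))) (h (q) (s) (q))) (w (t (s) (m (q) (s))))))
4. (t (w (s)) (m (h (h (q) (s) (q)) (w (t (s) (s))) (h (q) (s) (q))) (w (t (s) (m (q) (s))))))  →  (t (w (s)) (m (h (h (q) (s) (q)) (w (s)) (h (q) (s) (q))) (w (t (s) (m (q) (s))))))
5. (t (w (s)) (m (h (h (q) (s) (q)) (w (s)) (h (q) (s) (q))) (w (t (s) (m (q) (s))))))  →  (t (w (s)) (m (h (h (q) (s) (q)) (w (s)) (h (q) (s) (q))) (w (m (q) (s)))))

normal form = (t (w (s)) (m (h (h (q) (s) (q)) (w (s)) (h (q) (s) (q))) (w (m (q) (s)))))


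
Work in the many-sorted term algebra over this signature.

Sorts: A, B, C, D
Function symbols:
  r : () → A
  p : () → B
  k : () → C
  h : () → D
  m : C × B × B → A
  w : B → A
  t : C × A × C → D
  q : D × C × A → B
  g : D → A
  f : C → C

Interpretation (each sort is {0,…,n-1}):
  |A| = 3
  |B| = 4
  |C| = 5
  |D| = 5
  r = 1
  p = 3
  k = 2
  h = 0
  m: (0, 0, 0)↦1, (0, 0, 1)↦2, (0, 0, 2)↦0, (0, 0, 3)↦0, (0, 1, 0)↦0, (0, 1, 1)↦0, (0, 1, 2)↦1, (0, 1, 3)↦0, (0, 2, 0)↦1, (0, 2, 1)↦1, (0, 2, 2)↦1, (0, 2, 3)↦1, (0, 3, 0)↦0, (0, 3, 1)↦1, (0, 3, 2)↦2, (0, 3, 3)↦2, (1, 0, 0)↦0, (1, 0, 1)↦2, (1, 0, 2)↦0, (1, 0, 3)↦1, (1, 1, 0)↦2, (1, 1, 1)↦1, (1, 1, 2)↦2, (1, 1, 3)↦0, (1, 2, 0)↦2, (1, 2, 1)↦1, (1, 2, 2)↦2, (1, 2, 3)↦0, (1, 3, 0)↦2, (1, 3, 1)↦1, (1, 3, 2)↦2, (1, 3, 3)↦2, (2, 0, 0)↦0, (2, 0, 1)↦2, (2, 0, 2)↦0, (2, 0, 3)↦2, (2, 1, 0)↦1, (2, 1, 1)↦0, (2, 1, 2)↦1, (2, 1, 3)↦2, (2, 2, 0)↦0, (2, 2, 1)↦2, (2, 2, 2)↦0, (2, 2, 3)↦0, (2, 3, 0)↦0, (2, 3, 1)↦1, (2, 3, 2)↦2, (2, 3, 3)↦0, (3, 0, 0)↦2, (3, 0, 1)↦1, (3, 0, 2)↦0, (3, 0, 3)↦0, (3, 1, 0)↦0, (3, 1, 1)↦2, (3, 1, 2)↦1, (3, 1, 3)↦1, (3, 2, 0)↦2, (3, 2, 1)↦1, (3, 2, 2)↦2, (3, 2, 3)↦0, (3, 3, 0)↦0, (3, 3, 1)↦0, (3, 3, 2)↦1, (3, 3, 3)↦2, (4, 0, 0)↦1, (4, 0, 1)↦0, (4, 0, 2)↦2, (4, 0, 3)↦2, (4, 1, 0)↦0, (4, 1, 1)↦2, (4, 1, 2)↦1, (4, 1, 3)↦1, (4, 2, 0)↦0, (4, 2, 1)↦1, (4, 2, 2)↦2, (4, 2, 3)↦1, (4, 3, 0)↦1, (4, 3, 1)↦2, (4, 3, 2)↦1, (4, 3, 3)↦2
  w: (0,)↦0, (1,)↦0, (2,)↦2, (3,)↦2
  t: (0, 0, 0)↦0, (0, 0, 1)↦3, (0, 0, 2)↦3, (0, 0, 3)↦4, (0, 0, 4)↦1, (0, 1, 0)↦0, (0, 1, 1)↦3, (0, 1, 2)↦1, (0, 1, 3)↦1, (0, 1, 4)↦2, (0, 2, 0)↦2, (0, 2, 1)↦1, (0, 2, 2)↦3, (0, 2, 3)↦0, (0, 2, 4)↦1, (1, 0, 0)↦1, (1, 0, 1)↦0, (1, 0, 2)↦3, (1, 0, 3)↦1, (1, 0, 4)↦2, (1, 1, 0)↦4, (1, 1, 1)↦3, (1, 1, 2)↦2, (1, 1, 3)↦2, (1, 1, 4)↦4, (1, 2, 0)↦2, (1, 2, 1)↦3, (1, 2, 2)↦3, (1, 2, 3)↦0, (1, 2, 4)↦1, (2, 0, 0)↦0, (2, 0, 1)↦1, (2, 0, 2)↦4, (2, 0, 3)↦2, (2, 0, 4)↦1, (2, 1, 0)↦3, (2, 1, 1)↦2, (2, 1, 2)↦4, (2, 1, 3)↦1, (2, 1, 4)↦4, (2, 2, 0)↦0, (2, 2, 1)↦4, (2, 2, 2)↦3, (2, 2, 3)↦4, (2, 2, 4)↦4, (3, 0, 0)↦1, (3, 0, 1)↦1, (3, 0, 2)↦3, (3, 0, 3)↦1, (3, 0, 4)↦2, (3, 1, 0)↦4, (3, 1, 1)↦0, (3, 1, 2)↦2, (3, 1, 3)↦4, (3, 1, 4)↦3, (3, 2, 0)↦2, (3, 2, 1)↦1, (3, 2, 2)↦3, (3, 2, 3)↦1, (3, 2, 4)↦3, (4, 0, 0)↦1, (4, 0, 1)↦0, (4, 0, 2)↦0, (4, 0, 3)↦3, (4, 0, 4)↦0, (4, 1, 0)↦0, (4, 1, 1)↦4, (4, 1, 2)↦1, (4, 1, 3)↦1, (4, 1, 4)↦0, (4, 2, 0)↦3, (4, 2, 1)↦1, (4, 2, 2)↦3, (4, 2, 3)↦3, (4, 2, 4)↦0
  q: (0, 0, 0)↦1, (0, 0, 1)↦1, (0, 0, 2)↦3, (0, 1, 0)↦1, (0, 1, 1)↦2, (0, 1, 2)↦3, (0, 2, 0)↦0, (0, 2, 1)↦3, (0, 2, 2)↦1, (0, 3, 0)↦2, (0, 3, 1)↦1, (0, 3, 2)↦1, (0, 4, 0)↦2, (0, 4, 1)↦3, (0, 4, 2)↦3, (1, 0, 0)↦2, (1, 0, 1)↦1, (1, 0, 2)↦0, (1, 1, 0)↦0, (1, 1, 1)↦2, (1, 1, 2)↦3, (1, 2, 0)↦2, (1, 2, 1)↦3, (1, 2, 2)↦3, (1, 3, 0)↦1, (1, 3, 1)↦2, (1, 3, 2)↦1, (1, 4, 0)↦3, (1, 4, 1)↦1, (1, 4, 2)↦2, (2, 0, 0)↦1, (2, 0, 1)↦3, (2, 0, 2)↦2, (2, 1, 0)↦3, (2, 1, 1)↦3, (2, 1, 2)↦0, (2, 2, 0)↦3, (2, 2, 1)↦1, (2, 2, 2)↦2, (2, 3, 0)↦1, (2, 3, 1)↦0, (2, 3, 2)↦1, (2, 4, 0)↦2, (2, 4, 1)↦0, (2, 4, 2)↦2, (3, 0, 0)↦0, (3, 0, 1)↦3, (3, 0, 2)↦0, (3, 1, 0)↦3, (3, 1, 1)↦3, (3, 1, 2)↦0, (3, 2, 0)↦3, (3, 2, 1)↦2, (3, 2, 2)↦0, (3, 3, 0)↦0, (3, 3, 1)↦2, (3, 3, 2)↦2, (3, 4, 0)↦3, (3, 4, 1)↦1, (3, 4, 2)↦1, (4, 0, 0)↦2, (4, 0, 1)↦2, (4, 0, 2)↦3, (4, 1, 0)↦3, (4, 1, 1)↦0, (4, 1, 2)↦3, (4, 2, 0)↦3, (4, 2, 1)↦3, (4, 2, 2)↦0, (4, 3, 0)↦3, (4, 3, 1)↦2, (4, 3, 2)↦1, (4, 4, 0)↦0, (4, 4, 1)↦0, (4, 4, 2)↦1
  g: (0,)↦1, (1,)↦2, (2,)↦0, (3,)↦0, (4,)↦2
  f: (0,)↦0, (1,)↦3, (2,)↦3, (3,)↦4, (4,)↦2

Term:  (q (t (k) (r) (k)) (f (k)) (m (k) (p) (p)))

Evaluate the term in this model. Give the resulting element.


value = 3

  k = 2
  r = 1
  k = 2
  (t (k) (r) (k)) = t(2, 1, 2) = 4
  k = 2
  (f (k)) = f(2,) = 3
  k = 2
  p = 3
  p = 3
  (m (k) (p) (p)) = m(2, 3, 3) = 0
  (q (t (k) (r) (k)) (f (k)) (m (k) (p) (p))) = q(4, 3, 0) = 3


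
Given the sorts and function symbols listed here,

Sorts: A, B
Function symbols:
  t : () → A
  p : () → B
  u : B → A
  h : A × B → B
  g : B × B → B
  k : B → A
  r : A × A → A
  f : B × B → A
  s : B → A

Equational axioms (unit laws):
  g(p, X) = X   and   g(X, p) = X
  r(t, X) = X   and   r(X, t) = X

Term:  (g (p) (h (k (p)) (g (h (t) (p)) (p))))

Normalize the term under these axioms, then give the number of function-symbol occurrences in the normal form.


size = 6

1. (g (p) (h (k (p)) (g (h (t) (p)) (p))))  →  (h (k (p)) (g (h (t) (p)) (p)))
2. (h (k (p)) (g (h (t) (p)) (p)))  →  (h (k (p)) (h (t) (p)))
normal form: (h (k (p)) (h (t) (p)))


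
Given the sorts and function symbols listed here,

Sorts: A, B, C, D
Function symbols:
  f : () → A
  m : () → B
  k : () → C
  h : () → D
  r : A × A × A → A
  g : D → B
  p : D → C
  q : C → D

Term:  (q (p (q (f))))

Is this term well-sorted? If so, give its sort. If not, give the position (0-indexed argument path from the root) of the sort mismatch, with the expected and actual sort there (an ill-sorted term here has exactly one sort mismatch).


      (f) : A
    (q (f)) : ✗ arg 0 at [0, 0, 0] has sort A, expected C

ill-sorted at position [0, 0, 0]: expected C, got A


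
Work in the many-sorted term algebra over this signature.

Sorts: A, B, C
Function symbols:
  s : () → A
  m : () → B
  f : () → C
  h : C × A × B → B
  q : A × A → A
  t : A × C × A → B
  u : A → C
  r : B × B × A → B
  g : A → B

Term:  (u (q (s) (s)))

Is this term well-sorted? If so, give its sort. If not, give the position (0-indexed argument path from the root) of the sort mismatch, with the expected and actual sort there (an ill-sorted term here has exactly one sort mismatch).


well-sorted; sort = C

    (s) : A
    (s) : A
  (q (s) (s)) : A
(u (q (s) (s))) : C


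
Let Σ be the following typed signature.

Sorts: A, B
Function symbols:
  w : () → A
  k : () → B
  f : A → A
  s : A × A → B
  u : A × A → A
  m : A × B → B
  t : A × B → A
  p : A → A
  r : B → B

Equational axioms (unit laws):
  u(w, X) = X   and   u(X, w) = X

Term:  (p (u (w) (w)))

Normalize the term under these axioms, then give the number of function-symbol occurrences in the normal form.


size = 2

1. (p (u (w) (w)))  →  (p (w))
normal form: (p (w))


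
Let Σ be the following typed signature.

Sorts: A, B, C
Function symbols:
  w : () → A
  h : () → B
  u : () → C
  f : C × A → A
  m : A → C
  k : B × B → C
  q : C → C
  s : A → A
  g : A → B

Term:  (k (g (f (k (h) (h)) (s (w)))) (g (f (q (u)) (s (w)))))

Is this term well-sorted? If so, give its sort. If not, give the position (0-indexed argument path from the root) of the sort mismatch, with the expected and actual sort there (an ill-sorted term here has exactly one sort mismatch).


        (h) : B
        (h) : B
      (k (h) (h)) : C
        (w) : A
      (s (w)) : A
    (f (k (h) (h)) (s (w))) : A
  (g (f (k (h) (h)) (s (w)))) : B
        (u) : C
      (q (u)) : C
        (w) : A
      (s (w)) : A
    (f (q (u)) (s (w))) : A
  (g (f (q (u)) (s (w)))) : B
(k (g (f (k (h) (h)) (s (w)))) (g (f (q (u)) (s (w))))) : C

well-sorted; sort = C


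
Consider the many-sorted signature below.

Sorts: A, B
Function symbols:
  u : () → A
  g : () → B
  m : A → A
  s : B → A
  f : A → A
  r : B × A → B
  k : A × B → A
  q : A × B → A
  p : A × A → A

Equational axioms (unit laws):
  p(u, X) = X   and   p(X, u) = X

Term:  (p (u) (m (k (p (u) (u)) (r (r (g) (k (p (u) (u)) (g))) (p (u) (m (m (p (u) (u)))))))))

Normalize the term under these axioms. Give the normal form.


normal form = (m (k (u) (r (r (g) (k (u) (g))) (m (m (u))))))

1. (p (u) (m (k (p (u) (u)) (r (r (g) (k (p (u) (u)) (g))) (p (u) (m (m (p (u) (u)))))))))  →  (m (k (p (u) (u)) (r (r (g) (k (p (u) (u)) (g))) (p (u) (m (m (p (u) (u))))))))
2. (m (k (p (u) (u)) (r (r (g) (k (p (u) (u)) (g))) (p (u) (m (m (p (u) (u))))))))  →  (m (k (u) (r (r (g) (k (p (u) (u)) (g))) (p (u) (m (m (p (u) (u))))))))
3. (m (k (u) (r (r (g) (k (p (u) (u)) (g))) (p (u) (m (m (p (u) (u))))))))  →  (m (k (u) (r (r (g) (k (u) (g))) (p (u) (m (m (p (u) (u))))))))
4. (m (k (u) (r (r (g) (k (u) (g))) (p (u) (m (m (p (u) (u))))))))  →  (m (k (u) (r (r (g) (k (u) (g))) (m (m (p (u) (u)))))))
5. (m (k (u) (r (r (g) (k (u) (g))) (m (m (p (u) (u)))))))  →  (m (k (u) (r (r (g) (k (u) (g))) (m (m (u))))))


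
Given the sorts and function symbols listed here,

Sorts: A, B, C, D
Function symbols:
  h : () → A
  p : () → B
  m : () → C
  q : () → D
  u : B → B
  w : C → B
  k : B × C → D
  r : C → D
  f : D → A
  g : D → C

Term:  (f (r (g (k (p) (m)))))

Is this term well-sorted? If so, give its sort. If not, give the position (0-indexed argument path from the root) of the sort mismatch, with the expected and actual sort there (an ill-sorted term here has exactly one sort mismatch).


well-sorted; sort = A

        (p) : B
        (m) : C
      (k (p) (m)) : D
    (g (k (p) (m))) : C
  (r (g (k (p) (m)))) : D
(f (r (g (k (p) (m))))) : A


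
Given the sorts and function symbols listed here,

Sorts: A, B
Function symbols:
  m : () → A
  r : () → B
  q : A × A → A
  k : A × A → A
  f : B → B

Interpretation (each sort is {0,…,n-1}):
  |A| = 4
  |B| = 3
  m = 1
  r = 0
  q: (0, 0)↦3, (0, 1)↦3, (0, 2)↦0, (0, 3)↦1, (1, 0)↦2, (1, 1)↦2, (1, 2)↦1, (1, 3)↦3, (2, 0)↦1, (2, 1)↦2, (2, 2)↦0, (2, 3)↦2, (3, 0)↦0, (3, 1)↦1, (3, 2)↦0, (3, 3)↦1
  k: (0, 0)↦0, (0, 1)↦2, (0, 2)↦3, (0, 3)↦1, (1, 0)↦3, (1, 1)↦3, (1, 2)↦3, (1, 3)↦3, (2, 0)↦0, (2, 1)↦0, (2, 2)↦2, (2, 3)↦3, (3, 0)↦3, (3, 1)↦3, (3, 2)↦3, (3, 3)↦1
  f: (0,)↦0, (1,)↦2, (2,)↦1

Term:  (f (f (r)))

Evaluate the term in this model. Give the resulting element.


  r = 0
  (f (r)) = f(0,) = 0
  (f (f (r))) = f(0,) = 0

value = 0


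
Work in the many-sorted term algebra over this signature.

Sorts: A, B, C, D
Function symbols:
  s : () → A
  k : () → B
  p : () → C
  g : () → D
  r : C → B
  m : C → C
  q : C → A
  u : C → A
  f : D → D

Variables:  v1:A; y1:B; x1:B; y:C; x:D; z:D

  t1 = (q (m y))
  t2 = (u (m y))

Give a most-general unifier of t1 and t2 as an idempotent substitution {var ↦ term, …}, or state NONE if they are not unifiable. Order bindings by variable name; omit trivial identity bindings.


NONE (not unifiable)

head clash or occurs-check failure — not unifiable


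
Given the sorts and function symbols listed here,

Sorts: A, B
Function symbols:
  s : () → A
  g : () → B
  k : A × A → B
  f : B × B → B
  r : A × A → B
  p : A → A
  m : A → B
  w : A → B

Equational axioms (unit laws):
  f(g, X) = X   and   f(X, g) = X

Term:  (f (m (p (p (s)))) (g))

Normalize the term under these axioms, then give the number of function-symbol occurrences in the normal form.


1. (f (m (p (p (s)))) (g))  →  (m (p (p (s))))
normal form: (m (p (p (s))))

size = 4


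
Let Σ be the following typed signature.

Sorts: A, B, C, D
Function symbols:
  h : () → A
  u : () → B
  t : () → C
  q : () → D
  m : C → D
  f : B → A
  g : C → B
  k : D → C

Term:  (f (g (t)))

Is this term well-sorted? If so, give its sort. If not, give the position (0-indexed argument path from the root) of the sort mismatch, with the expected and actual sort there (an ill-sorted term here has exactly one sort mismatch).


well-sorted; sort = A

    (t) : C
  (g (t)) : B
(f (g (t))) : A


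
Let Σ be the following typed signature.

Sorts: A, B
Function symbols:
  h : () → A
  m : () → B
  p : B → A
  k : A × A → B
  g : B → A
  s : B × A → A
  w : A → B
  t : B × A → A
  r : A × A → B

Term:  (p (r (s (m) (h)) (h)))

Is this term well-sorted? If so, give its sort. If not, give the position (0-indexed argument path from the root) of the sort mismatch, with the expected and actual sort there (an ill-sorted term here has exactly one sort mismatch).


      (m) : B
      (h) : A
    (s (m) (h)) : A
    (h) : A
  (r (s (m) (h)) (h)) : B
(p (r (s (m) (h)) (h))) : A

well-sorted; sort = A


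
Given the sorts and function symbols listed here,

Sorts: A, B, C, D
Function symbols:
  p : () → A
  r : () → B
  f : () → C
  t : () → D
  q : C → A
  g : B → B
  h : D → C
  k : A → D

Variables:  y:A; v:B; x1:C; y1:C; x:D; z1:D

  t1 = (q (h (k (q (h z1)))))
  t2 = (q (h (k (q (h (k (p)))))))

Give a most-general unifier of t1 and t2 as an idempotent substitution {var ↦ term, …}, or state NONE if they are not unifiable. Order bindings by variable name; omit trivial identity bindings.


{z1 ↦ (k (p))}


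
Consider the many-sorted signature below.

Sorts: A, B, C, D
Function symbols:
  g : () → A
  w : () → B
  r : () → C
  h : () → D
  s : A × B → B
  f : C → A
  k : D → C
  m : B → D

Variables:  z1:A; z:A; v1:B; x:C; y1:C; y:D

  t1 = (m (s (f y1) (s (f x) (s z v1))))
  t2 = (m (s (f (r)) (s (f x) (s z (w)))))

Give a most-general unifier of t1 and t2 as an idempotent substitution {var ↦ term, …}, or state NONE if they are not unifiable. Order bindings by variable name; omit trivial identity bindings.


{v1 ↦ (w), y1 ↦ (r)}


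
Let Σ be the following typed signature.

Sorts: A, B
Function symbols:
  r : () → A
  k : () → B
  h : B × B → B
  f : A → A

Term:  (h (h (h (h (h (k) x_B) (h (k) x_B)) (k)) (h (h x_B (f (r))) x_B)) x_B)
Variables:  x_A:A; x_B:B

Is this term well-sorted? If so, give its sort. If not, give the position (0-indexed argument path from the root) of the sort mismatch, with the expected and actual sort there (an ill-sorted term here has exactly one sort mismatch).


          (k) : B
          x_B : B
        (h (k) x_B) : B
          (k) : B
          x_B : B
        (h (k) x_B) : B
      (h (h (k) x_B) (h (k) x_B)) : B
      (k) : B
    (h (h (h (k) x_B) (h (k) x_B)) (k)) : B
        x_B : B
          (r) : A
        (f (r)) : A
      (h x_B (f (r))) : ✗ arg 1 at [0, 1, 0, 1] has sort A, expected B
      x_B : B
  x_B : B

ill-sorted at position [0, 1, 0, 1]: expected B, got A


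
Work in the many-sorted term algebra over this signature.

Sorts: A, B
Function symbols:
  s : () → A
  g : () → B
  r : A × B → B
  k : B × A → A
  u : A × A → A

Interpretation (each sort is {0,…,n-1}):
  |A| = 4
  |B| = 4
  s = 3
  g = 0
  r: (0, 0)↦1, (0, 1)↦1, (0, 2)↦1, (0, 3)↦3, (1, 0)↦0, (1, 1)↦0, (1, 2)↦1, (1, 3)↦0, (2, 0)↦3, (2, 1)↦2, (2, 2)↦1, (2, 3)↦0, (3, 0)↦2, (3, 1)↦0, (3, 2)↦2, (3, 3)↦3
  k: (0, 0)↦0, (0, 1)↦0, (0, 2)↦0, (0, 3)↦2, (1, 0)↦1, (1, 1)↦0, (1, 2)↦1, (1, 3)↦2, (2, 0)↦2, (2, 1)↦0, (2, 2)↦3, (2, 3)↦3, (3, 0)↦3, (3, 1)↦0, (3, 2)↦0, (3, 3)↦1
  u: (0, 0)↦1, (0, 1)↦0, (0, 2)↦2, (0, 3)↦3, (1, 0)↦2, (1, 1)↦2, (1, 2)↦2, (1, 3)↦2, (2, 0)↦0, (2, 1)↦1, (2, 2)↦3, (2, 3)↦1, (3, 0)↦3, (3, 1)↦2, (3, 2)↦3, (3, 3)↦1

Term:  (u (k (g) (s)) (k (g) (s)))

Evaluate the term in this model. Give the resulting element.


  g = 0
  s = 3
  (k (g) (s)) = k(0, 3) = 2
  g = 0
  s = 3
  (k (g) (s)) = k(0, 3) = 2
  (u (k (g) (s)) (k (g) (s))) = u(2, 2) = 3

value = 3


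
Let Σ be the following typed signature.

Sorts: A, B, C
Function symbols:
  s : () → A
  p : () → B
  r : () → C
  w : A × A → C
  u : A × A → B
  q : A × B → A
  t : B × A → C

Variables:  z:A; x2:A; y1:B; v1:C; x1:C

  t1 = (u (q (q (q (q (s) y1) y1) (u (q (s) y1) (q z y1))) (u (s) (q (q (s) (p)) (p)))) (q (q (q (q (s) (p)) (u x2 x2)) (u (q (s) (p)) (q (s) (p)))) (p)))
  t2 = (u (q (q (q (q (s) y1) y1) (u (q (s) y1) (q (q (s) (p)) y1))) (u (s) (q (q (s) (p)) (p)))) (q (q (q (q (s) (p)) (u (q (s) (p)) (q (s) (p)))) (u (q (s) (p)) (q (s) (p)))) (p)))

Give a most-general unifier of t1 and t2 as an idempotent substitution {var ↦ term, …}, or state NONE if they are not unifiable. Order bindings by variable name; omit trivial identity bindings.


{x2 ↦ (q (s) (p)), z ↦ (q (s) (p))}


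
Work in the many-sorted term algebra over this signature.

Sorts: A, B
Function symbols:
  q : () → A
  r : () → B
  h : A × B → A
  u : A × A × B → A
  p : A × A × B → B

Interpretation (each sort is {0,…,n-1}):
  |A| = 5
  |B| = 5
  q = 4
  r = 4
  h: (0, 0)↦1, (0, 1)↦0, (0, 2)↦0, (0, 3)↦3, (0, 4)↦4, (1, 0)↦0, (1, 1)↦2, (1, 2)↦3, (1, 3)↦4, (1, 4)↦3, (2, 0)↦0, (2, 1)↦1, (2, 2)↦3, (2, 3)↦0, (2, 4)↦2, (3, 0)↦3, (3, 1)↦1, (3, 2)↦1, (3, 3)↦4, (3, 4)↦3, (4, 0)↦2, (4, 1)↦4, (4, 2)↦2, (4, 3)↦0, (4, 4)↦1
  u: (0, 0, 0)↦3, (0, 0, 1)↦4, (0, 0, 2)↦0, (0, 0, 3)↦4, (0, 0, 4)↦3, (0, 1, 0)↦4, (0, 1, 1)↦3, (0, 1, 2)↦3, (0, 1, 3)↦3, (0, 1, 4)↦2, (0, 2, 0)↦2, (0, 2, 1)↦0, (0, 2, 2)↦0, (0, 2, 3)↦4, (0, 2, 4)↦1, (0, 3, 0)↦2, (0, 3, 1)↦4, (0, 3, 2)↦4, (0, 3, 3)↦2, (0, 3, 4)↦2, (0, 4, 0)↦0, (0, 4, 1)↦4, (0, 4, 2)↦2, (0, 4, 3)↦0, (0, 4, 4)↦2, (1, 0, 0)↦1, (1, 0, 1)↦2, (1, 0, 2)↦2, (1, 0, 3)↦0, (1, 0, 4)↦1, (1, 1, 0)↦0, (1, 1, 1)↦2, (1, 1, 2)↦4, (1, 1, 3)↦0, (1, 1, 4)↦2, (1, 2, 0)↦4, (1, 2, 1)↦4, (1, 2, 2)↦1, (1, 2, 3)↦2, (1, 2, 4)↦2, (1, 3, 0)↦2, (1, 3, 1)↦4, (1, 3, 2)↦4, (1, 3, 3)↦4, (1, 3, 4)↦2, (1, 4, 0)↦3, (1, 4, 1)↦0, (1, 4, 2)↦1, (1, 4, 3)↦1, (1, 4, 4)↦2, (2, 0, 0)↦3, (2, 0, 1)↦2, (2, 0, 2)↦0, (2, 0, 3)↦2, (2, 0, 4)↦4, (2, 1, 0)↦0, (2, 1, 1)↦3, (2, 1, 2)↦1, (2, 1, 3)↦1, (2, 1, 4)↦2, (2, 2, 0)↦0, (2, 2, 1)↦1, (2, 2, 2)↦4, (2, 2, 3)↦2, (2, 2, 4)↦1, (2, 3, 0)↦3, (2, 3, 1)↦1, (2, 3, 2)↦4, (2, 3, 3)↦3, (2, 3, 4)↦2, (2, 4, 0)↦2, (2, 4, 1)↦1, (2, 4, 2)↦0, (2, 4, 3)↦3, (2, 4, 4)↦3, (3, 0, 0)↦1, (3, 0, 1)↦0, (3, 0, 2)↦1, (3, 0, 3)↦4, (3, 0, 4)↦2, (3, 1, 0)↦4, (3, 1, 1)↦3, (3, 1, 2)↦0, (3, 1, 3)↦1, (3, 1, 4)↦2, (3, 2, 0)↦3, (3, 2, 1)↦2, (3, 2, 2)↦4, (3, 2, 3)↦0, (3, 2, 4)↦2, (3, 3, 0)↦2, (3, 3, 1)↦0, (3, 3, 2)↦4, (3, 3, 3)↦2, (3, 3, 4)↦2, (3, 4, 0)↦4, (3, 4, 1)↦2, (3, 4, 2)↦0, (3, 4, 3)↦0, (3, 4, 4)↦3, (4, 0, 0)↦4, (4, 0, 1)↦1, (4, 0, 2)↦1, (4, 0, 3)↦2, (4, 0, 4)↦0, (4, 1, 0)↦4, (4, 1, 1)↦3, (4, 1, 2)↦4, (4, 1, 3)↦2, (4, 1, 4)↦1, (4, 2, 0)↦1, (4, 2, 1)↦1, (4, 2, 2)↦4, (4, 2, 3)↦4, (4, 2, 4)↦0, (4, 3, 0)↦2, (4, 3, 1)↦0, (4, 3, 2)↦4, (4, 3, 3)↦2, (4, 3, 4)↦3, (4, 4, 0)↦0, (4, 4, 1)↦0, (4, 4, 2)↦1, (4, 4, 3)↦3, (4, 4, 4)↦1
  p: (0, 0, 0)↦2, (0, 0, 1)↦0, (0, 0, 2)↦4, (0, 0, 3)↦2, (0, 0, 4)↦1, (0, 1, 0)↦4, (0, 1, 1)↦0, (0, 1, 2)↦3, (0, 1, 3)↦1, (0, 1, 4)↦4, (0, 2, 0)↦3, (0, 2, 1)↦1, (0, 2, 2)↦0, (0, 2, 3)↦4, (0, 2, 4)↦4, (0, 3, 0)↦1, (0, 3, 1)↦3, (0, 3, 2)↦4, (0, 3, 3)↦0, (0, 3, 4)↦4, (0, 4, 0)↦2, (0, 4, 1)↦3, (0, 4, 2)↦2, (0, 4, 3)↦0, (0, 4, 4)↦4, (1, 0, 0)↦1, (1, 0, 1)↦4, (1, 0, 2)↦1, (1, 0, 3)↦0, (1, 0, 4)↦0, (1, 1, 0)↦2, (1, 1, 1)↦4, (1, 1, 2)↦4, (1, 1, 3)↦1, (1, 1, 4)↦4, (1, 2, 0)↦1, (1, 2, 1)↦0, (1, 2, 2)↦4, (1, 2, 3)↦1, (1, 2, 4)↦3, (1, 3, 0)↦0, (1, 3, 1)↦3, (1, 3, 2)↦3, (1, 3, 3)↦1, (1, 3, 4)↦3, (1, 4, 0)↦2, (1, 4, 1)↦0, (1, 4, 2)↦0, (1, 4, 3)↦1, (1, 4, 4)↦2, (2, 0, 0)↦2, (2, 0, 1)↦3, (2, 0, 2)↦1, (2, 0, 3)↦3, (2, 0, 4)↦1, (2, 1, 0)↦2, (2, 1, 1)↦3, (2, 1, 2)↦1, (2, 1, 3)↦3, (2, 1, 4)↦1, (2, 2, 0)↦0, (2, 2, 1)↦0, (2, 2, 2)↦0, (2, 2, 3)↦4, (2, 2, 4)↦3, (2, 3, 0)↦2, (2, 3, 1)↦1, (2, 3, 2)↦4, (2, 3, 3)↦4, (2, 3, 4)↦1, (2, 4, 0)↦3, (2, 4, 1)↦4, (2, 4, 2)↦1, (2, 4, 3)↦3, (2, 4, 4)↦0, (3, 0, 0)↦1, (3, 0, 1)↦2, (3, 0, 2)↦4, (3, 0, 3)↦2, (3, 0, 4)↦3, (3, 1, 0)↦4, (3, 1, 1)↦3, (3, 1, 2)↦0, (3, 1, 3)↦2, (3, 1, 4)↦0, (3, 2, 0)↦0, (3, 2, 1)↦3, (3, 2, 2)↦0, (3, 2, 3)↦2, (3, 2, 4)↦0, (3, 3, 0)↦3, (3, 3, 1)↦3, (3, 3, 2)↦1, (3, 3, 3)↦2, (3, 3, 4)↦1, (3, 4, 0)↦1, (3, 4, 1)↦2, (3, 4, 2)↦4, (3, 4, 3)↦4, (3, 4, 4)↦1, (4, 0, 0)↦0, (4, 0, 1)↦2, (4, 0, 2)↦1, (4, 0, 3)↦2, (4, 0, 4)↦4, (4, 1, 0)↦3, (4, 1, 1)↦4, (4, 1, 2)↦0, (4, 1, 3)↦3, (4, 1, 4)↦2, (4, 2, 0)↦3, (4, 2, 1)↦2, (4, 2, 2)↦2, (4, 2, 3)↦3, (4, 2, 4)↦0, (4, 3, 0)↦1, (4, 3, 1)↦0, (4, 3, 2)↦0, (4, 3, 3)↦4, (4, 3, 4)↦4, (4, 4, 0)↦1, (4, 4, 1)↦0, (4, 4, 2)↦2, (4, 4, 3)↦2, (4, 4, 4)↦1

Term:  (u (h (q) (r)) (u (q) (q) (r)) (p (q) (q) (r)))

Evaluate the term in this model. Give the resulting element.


value = 2

  q = 4
  r = 4
  (h (q) (r)) = h(4, 4) = 1
  q = 4
  q = 4
  r = 4
  (u (q) (q) (r)) = u(4, 4, 4) = 1
  q = 4
  q = 4
  r = 4
  (p (q) (q) (r)) = p(4, 4, 4) = 1
  (u (h (q) (r)) (u (q) (q) (r)) (p (q) (q) (r))) = u(1, 1, 1) = 2


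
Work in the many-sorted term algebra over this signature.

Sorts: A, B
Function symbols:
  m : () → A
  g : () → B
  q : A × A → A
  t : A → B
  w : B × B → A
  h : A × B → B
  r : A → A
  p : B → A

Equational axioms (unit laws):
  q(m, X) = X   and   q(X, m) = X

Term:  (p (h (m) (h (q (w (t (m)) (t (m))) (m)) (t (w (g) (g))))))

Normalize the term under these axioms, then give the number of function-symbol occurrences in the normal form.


1. (p (h (m) (h (q (w (t (m)) (t (m))) (m)) (t (w (g) (g))))))  →  (p (h (m) (h (w (t (m)) (t (m))) (t (w (g) (g))))))
normal form: (p (h (m) (h (w (t (m)) (t (m))) (t (w (g) (g))))))

size = 13


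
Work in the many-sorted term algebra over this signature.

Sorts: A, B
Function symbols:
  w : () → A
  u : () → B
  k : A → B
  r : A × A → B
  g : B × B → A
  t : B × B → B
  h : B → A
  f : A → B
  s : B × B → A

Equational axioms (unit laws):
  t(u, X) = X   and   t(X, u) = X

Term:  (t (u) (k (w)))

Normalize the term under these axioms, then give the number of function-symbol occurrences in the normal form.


size = 2

1. (t (u) (k (w)))  →  (k (w))
normal form: (k (w))


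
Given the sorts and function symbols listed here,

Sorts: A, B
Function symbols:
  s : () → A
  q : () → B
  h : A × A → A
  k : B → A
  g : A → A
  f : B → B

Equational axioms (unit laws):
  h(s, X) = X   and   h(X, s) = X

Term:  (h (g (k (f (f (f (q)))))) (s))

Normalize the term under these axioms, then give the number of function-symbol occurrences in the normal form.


size = 6

1. (h (g (k (f (f (f (q)))))) (s))  →  (g (k (f (f (f (q))))))
normal form: (g (k (f (f (f (q))))))


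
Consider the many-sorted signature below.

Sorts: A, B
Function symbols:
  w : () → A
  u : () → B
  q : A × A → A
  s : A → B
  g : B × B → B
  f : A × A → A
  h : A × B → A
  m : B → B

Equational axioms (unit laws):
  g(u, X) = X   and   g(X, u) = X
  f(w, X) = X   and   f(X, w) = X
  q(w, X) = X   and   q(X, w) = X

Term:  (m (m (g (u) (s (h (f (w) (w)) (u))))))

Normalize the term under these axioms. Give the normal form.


normal form = (m (m (s (h (w) (u)))))

1. (m (m (g (u) (s (h (f (w) (w)) (u))))))  →  (m (m (s (h (f (w) (w)) (u)))))
2. (m (m (s (h (f (w) (w)) (u)))))  →  (m (m (s (h (w) (u)))))


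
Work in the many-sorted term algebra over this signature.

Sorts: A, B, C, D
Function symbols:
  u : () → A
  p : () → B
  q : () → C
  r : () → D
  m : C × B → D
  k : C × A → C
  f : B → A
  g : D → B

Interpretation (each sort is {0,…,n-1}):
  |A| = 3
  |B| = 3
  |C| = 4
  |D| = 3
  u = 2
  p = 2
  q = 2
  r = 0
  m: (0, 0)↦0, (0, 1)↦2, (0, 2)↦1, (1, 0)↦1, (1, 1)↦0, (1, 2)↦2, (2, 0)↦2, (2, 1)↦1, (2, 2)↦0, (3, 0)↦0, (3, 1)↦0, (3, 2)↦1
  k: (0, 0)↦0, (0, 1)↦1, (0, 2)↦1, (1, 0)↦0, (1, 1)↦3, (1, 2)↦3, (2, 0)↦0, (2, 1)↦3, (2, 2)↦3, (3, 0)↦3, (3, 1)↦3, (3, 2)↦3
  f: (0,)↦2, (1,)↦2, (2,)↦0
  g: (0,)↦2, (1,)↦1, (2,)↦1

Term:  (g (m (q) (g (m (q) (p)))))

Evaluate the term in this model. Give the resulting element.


value = 2

  q = 2
  q = 2
  p = 2
  (m (q) (p)) = m(2, 2) = 0
  (g (m (q) (p))) = g(0,) = 2
  (m (q) (g (m (q) (p)))) = m(2, 2) = 0
  (g (m (q) (g (m (q) (p))))) = g(0,) = 2


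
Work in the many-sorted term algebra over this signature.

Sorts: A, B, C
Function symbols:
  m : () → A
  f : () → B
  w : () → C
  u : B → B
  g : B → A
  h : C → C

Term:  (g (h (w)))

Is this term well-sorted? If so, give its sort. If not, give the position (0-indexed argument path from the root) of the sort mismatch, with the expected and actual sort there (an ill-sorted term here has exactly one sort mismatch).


ill-sorted at position [0]: expected B, got C

    (w) : C
  (h (w)) : C
(g (h (w))) : ✗ arg 0 at [0] has sort C, expected B


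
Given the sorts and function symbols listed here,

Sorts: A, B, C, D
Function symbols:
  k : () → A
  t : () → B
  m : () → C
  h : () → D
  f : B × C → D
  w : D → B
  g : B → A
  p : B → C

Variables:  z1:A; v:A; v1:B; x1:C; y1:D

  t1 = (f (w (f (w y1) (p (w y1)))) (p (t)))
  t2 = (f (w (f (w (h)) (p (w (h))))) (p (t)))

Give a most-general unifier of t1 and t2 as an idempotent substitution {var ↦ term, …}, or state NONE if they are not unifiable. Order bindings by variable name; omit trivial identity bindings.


{y1 ↦ (h)}


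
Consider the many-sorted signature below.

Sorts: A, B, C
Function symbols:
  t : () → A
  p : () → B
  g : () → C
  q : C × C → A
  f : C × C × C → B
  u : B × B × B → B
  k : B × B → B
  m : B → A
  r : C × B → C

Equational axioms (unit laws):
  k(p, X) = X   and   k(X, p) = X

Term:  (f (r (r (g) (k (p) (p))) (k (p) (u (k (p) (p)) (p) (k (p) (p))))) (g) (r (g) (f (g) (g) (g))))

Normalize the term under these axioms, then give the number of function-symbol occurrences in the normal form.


1. (f (r (r (g) (k (p) (p))) (k (p) (u (k (p) (p)) (p) (k (p) (p))))) (g) (r (g) (f (g) (g) (g))))  →  (f (r (r (g) (p)) (k (p) (u (k (p) (p)) (p) (k (p) (p))))) (g) (r (g) (f (g) (g) (g))))
2. (f (r (r (g) (p)) (k (p) (u (k (p) (p)) (p) (k (p) (p))))) (g) (r (g) (f (g) (g) (g))))  →  (f (r (r (g) (p)) (u (k (p) (p)) (p) (k (p) (p)))) (g) (r (g) (f (g) (g) (g))))
3. (f (r (r (g) (p)) (u (k (p) (p)) (p) (k (p) (p)))) (g) (r (g) (f (g) (g) (g))))  →  (f (r (r (g) (p)) (u (p) (p) (k (p) (p)))) (g) (r (g) (f (g) (g) (g))))
4. (f (r (r (g) (p)) (u (p) (p) (k (p) (p)))) (g) (r (g) (f (g) (g) (g))))  →  (f (r (r (g) (p)) (u (p) (p) (p))) (g) (r (g) (f (g) (g) (g))))
normal form: (f (r (r (g) (p)) (u (p) (p) (p))) (g) (r (g) (f (g) (g) (g))))

size = 16


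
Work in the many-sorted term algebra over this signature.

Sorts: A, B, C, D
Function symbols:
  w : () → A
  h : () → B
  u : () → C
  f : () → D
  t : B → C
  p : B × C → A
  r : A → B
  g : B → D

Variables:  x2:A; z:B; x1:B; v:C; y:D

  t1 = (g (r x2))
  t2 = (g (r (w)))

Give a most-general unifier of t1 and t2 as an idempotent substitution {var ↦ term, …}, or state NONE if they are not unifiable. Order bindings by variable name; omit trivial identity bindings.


{x2 ↦ (w)}


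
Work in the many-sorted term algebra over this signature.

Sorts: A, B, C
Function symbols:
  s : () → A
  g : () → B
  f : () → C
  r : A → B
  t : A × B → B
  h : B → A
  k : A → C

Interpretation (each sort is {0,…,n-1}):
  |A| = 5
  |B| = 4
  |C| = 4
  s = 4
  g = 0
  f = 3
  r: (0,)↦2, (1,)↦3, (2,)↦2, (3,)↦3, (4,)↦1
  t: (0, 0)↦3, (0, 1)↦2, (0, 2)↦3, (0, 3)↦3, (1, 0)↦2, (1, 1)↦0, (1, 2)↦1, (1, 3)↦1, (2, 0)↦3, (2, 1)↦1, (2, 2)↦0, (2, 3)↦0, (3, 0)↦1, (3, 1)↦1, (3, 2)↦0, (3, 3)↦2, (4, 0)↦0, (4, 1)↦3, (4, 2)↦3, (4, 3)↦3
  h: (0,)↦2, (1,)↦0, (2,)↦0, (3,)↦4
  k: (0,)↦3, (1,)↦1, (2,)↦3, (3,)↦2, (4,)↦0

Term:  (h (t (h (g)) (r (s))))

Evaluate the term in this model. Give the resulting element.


  g = 0
  (h (g)) = h(0,) = 2
  s = 4
  (r (s)) = r(4,) = 1
  (t (h (g)) (r (s))) = t(2, 1) = 1
  (h (t (h (g)) (r (s)))) = h(1,) = 0

value = 0


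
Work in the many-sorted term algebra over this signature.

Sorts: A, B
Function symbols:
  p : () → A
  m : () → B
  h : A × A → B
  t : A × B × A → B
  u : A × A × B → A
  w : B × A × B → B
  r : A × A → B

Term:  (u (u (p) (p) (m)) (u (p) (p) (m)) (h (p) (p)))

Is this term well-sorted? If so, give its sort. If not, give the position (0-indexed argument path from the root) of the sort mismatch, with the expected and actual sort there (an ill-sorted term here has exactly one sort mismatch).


well-sorted; sort = A

    (p) : A
    (p) : A
    (m) : B
  (u (p) (p) (m)) : A
    (p) : A
    (p) : A
    (m) : B
  (u (p) (p) (m)) : A
    (p) : A
    (p) : A
  (h (p) (p)) : B
(u (u (p) (p) (m)) (u (p) (p) (m)) (h (p) (p))) : A


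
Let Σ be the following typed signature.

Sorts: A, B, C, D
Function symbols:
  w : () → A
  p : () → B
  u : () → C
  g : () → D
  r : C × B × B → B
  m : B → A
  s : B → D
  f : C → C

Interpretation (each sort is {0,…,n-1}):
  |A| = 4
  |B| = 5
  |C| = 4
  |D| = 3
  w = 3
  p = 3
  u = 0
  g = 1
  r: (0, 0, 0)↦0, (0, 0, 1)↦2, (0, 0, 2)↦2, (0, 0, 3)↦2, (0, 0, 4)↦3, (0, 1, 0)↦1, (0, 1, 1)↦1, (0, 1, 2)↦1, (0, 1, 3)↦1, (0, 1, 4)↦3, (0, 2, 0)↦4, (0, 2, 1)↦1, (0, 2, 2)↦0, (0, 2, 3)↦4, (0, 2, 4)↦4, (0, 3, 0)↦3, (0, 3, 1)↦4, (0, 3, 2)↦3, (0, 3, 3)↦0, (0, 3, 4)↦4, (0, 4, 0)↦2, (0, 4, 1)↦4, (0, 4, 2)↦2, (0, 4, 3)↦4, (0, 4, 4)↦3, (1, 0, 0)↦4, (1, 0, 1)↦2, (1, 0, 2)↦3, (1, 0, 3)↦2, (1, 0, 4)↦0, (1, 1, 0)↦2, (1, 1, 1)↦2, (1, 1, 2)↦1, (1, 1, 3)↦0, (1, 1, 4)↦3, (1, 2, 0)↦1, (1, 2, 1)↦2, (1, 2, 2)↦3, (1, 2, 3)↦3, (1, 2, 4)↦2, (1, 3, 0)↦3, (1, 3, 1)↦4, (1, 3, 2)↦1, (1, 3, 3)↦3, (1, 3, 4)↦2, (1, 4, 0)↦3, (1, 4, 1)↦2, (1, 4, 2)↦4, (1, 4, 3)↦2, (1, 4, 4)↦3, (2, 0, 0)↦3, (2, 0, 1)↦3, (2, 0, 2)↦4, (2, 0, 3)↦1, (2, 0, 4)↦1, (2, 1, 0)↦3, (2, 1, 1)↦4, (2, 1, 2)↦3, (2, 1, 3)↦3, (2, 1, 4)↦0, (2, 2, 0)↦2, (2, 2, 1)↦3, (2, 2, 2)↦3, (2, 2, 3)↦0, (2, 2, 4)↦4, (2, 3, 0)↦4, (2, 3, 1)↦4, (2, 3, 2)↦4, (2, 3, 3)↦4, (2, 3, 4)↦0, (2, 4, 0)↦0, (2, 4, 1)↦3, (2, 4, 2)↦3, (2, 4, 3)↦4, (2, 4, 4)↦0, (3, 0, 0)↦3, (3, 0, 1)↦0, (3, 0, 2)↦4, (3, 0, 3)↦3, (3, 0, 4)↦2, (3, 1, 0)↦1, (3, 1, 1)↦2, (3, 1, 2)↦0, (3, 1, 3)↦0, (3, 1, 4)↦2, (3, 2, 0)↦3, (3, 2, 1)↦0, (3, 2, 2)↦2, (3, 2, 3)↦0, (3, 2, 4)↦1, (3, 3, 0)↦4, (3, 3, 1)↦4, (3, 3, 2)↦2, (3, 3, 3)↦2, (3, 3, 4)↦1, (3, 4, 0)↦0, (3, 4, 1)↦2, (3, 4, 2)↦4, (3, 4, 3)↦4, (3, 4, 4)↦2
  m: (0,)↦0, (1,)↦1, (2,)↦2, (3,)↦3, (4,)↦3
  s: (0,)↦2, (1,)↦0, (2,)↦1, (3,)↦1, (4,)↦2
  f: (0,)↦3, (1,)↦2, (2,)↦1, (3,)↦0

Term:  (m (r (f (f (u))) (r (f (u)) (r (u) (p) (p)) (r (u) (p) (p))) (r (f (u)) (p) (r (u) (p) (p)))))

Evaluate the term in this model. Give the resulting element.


value = 3

  u = 0
  (f (u)) = f(0,) = 3
  (f (f (u))) = f(3,) = 0
  u = 0
  (f (u)) = f(0,) = 3
  u = 0
  p = 3
  p = 3
  (r (u) (p) (p)) = r(0, 3, 3) = 0
  u = 0
  p = 3
  p = 3
  (r (u) (p) (p)) = r(0, 3, 3) = 0
  (r (f (u)) (r (u) (p) (p)) (r (u) (p) (p))) = r(3, 0, 0) = 3
  u = 0
  (f (u)) = f(0,) = 3
  p = 3
  u = 0
  p = 3
  p = 3
  (r (u) (p) (p)) = r(0, 3, 3) = 0
  (r (f (u)) (p) (r (u) (p) (p))) = r(3, 3, 0) = 4
  (r (f (f (u))) (r (f (u)) (r (u) (p) (p)) (r (u) (p) (p))) (r (f (u)) (p) (r (u) (p) (p)))) = r(0, 3, 4) = 4
  (m (r (f (f (u))) (r (f (u)) (r (u) (p) (p)) (r (u) (p) (p))) (r (f (u)) (p) (r (u) (p) (p))))) = m(4,) = 3
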